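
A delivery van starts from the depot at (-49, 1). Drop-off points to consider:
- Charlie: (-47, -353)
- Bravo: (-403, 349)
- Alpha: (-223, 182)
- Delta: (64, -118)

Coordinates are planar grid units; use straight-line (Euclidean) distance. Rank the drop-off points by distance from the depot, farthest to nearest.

Bravo, Charlie, Alpha, Delta

Computing each straight-line distance from (-49, 1):
Bravo (-403, 349): 496.4
Charlie (-47, -353): 354.0
Alpha (-223, 182): 251.1
Delta (64, -118): 164.1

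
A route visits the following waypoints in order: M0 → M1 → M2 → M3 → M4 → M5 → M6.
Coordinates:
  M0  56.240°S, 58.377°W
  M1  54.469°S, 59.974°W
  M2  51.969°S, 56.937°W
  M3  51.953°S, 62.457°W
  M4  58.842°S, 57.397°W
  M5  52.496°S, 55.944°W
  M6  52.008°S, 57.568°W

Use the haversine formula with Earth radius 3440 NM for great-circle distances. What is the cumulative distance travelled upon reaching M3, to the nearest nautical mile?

Leg distances:
M0→M1: 119.5 NM  (cumulative 119.5 NM)
M1→M2: 185.6 NM  (cumulative 305.0 NM)
M2→M3: 204.2 NM  (cumulative 509.2 NM)
Cumulative distance at M3 ≈ 509 NM.

509 NM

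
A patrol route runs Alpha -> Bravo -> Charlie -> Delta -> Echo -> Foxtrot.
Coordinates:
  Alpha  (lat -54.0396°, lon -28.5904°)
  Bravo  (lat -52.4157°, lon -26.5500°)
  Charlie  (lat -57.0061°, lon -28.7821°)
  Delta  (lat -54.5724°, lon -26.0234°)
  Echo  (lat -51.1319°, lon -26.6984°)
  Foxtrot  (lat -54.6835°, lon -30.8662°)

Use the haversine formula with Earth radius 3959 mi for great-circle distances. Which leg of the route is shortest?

Alpha–Bravo

Leg distances:
Alpha→Bravo: 140.4 mi
Bravo→Charlie: 329.4 mi
Charlie→Delta: 199.4 mi
Delta→Echo: 239.4 mi
Echo→Foxtrot: 300.5 mi
The shortest leg is Alpha–Bravo at 140.4 mi.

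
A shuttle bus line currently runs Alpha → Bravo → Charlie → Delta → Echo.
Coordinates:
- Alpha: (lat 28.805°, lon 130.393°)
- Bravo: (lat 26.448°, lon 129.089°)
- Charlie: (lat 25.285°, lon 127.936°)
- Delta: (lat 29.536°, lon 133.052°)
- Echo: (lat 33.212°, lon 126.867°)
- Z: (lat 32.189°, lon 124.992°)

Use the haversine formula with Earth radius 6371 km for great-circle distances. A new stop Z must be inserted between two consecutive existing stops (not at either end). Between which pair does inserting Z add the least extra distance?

Added distance for inserting Z between each consecutive pair:
Alpha–Bravo: 1099.5 km
Bravo–Charlie: 1397.9 km
Charlie–Delta: 951.6 km
Delta–Echo: 317.5 km
Smallest added distance is 317.5 km, inserting between Delta and Echo.

between Delta and Echo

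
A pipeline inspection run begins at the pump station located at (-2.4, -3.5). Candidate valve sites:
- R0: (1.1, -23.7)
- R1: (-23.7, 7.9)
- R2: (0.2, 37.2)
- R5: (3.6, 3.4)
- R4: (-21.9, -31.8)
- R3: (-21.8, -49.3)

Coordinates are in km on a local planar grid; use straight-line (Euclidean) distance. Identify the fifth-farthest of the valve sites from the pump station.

Distances from the pump station ((-2.4, -3.5)):
R3: 49.7 km
R2: 40.8 km
R4: 34.4 km
R1: 24.2 km
R0: 20.5 km
R5: 9.1 km
The fifth-farthest is R0 at 20.5 km.

R0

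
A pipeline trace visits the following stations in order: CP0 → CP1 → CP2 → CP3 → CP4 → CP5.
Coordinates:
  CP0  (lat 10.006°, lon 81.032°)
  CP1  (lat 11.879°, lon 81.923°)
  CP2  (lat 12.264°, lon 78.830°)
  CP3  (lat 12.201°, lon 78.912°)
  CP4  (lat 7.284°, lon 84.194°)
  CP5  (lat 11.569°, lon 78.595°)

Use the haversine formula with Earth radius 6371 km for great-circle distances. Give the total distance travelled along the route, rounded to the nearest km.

2154 km

Leg distances:
CP0→CP1: 229.9 km  (cumulative 229.9 km)
CP1→CP2: 339.0 km  (cumulative 568.9 km)
CP2→CP3: 11.3 km  (cumulative 580.2 km)
CP3→CP4: 796.1 km  (cumulative 1376.3 km)
CP4→CP5: 777.2 km  (cumulative 2153.5 km)
Total route length ≈ 2154 km.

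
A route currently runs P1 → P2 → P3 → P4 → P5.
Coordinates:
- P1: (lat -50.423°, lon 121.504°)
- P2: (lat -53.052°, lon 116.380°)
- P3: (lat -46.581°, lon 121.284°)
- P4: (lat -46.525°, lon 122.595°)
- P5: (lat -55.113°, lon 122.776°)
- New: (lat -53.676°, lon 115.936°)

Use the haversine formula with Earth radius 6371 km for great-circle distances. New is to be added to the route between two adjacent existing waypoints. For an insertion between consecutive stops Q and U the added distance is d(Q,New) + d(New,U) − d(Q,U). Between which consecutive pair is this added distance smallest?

between P1 and P2

Added distance for inserting New between each consecutive pair:
P1–P2: 142.3 km
P2–P3: 150.5 km
P3–P4: 1700.5 km
P4–P5: 440.8 km
Smallest added distance is 142.3 km, inserting between P1 and P2.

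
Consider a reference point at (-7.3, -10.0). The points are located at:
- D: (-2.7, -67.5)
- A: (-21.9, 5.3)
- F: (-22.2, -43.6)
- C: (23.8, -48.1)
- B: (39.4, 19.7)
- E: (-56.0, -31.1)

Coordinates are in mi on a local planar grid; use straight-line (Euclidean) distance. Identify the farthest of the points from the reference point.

D

Distances from the reference point ((-7.3, -10.0)):
D: 57.7 mi
B: 55.3 mi
E: 53.1 mi
C: 49.2 mi
F: 36.8 mi
A: 21.1 mi
The farthest is D at 57.7 mi.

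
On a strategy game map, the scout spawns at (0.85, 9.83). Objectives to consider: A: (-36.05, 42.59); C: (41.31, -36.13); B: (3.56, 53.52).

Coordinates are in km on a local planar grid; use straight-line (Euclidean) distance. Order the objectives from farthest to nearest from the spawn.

C, A, B

Distance from the spawn at (0.85, 9.83) to each:
C (41.31, -36.13): 61.2 km
A (-36.05, 42.59): 49.3 km
B (3.56, 53.52): 43.8 km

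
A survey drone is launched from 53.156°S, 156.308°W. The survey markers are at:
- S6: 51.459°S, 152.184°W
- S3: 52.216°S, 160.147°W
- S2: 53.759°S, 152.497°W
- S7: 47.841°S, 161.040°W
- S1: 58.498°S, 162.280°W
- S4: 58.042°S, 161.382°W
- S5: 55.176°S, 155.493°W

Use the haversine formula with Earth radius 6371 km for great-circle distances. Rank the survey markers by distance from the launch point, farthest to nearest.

S1, S7, S4, S6, S3, S2, S5

Distances from the launch point:
S1 58.498°S, 162.280°W: 700.8 km
S7 47.841°S, 161.040°W: 678.8 km
S4 58.042°S, 161.382°W: 629.5 km
S6 51.459°S, 152.184°W: 337.9 km
S3 52.216°S, 160.147°W: 279.0 km
S2 53.759°S, 152.497°W: 261.0 km
S5 55.176°S, 155.493°W: 230.8 km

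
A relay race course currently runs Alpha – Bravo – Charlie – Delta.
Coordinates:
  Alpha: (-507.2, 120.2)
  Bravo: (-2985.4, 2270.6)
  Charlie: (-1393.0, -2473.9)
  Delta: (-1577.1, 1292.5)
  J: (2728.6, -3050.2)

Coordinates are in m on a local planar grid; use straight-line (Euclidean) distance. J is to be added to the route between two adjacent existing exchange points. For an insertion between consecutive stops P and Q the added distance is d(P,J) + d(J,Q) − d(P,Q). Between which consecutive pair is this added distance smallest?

Added distance for inserting J between each consecutive pair:
Alpha–Bravo: 9056.7 m
Bravo–Charlie: 6964.8 m
Charlie–Delta: 6506.2 m
Smallest added distance is 6506.2 m, inserting between Charlie and Delta.

between Charlie and Delta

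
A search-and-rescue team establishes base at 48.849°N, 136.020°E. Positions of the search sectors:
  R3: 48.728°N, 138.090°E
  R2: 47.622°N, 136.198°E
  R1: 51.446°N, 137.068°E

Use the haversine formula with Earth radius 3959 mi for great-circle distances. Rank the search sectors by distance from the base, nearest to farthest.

Distance from the base at 48.849°N, 136.020°E to each:
R2 47.622°N, 136.198°E: 85.2 mi
R3 48.728°N, 138.090°E: 94.6 mi
R1 51.446°N, 137.068°E: 185.3 mi

R2, R3, R1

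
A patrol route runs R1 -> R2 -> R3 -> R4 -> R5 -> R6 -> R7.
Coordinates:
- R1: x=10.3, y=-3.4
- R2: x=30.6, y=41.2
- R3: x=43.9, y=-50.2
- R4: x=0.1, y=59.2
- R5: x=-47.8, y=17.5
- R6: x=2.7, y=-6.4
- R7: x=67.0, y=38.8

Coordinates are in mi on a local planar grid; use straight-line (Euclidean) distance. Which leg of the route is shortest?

Leg distances:
R1→R2: 49.0 mi
R2→R3: 92.4 mi
R3→R4: 117.8 mi
R4→R5: 63.5 mi
R5→R6: 55.9 mi
R6→R7: 78.6 mi
The shortest leg is R1–R2 at 49.0 mi.

R1–R2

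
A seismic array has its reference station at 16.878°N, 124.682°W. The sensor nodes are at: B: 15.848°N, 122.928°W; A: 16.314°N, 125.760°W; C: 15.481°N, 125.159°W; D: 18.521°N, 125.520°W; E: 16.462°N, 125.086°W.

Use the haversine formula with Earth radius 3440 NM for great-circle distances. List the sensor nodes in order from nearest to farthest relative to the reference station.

Distance from the reference station at 16.878°N, 124.682°W to each:
E 16.462°N, 125.086°W: 34.1 NM
A 16.314°N, 125.760°W: 70.7 NM
C 15.481°N, 125.159°W: 88.3 NM
D 18.521°N, 125.520°W: 109.7 NM
B 15.848°N, 122.928°W: 118.5 NM

E, A, C, D, B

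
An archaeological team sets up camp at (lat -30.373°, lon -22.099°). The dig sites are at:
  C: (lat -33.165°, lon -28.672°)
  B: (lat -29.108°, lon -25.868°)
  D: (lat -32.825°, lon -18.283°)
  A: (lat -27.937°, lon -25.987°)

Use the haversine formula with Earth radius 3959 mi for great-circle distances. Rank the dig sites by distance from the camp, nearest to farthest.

B, D, A, C

Distance from the camp at (lat -30.373°, lon -22.099°) to each:
B (lat -29.108°, lon -25.868°): 242.4 mi
D (lat -32.825°, lon -18.283°): 281.3 mi
A (lat -27.937°, lon -25.987°): 288.7 mi
C (lat -33.165°, lon -28.672°): 431.5 mi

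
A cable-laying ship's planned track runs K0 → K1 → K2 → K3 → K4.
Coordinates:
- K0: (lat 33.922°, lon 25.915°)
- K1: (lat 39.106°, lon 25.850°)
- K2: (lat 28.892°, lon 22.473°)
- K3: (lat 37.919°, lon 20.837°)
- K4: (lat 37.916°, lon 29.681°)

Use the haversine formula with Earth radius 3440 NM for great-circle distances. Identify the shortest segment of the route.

K0–K1

Leg distances:
K0→K1: 311.3 NM
K1→K2: 635.7 NM
K2→K3: 548.1 NM
K3→K4: 418.7 NM
The shortest leg is K0–K1 at 311.3 NM.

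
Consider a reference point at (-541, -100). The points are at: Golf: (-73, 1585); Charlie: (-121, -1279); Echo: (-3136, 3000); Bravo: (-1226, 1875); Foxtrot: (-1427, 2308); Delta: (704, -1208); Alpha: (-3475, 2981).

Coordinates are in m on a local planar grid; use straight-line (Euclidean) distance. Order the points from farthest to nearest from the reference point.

Alpha, Echo, Foxtrot, Bravo, Golf, Delta, Charlie

Distance from the reference point at (-541, -100) to each:
Alpha (-3475, 2981): 4254.5 m
Echo (-3136, 3000): 4042.8 m
Foxtrot (-1427, 2308): 2565.8 m
Bravo (-1226, 1875): 2090.4 m
Golf (-73, 1585): 1748.8 m
Delta (704, -1208): 1666.6 m
Charlie (-121, -1279): 1251.6 m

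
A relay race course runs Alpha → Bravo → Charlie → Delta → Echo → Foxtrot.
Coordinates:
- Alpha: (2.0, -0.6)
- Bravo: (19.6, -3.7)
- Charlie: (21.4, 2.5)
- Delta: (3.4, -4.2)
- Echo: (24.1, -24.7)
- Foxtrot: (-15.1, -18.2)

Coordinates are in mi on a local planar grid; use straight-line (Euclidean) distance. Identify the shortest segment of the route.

Leg distances:
Alpha→Bravo: 17.9 mi
Bravo→Charlie: 6.5 mi
Charlie→Delta: 19.2 mi
Delta→Echo: 29.1 mi
Echo→Foxtrot: 39.7 mi
The shortest leg is Bravo–Charlie at 6.5 mi.

Bravo–Charlie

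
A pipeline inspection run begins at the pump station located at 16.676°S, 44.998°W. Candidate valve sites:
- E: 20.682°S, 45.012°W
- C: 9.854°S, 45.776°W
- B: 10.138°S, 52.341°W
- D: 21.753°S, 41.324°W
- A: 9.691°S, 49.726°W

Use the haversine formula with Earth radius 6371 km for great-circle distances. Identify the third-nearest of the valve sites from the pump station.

Distance to each, sorted:
E: 445.4 km
D: 683.7 km
C: 763.2 km
A: 930.0 km
B: 1076.3 km
The third-nearest is C at 763.2 km.

C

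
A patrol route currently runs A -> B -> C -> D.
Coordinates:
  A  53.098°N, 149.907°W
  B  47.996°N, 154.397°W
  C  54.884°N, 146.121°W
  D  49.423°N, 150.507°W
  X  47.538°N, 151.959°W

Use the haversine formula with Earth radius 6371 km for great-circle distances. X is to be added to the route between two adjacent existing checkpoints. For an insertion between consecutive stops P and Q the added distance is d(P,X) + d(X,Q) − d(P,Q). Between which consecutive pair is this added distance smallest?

between B and C

Added distance for inserting X between each consecutive pair:
A–B: 174.6 km
B–C: 145.4 km
C–D: 470.4 km
Smallest added distance is 145.4 km, inserting between B and C.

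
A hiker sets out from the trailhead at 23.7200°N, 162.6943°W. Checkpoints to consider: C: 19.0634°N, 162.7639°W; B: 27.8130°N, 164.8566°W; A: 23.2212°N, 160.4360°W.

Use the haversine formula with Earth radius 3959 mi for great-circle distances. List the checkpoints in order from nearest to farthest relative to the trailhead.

Distance from the trailhead at 23.7200°N, 162.6943°W to each:
A 23.2212°N, 160.4360°W: 147.2 mi
B 27.8130°N, 164.8566°W: 313.2 mi
C 19.0634°N, 162.7639°W: 321.8 mi

A, B, C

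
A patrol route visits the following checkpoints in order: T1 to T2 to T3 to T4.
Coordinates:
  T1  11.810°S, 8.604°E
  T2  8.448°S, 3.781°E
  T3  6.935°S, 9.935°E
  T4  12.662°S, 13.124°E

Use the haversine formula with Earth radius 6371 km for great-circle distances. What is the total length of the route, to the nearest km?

2072 km

Leg distances:
T1→T2: 646.8 km  (cumulative 646.8 km)
T2→T3: 698.7 km  (cumulative 1345.5 km)
T3→T4: 726.3 km  (cumulative 2071.8 km)
Total route length ≈ 2072 km.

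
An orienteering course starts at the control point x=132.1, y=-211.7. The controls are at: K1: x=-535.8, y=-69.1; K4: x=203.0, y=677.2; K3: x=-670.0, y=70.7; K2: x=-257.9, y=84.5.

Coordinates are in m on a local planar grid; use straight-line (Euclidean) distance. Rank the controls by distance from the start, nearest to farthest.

Distances from the start:
K2 x=-257.9, y=84.5: 489.7 m
K1 x=-535.8, y=-69.1: 683.0 m
K3 x=-670.0, y=70.7: 850.4 m
K4 x=203.0, y=677.2: 891.7 m

K2, K1, K3, K4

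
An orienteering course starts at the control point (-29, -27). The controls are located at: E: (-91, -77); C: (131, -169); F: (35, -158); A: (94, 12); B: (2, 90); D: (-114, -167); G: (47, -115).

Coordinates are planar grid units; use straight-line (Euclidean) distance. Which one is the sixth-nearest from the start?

Distances from the start ((-29, -27)):
E: 79.6
G: 116.3
B: 121.0
A: 129.0
F: 145.8
D: 163.8
C: 213.9
The sixth-nearest is D at 163.8.

D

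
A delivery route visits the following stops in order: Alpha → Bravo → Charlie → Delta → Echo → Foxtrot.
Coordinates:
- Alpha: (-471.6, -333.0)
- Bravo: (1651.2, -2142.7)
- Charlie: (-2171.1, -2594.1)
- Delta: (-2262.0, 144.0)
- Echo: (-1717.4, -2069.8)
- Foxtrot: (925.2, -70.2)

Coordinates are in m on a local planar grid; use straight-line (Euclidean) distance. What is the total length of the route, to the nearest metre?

14972 m

Leg distances:
Alpha→Bravo: 2789.5 m  (cumulative 2789.5 m)
Bravo→Charlie: 3848.9 m  (cumulative 6638.4 m)
Charlie→Delta: 2739.6 m  (cumulative 9378.0 m)
Delta→Echo: 2279.8 m  (cumulative 11657.8 m)
Echo→Foxtrot: 3313.9 m  (cumulative 14971.6 m)
Total route length ≈ 14972 m.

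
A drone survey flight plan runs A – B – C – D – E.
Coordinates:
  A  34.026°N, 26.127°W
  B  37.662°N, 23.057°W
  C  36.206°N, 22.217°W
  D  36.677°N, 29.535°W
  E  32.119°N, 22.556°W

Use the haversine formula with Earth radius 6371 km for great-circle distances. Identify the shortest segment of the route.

B–C

Leg distances:
A→B: 489.9 km
B→C: 178.3 km
C→D: 656.5 km
D→E: 816.2 km
The shortest leg is B–C at 178.3 km.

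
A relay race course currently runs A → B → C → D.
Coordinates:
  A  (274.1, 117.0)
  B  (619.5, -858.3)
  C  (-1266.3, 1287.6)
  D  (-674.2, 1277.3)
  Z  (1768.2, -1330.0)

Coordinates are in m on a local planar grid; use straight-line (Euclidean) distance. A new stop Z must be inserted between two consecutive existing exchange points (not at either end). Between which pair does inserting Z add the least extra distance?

between A and B

Added distance for inserting Z between each consecutive pair:
A–B: 2287.1 m
B–C: 2392.5 m
C–D: 6987.9 m
Smallest added distance is 2287.1 m, inserting between A and B.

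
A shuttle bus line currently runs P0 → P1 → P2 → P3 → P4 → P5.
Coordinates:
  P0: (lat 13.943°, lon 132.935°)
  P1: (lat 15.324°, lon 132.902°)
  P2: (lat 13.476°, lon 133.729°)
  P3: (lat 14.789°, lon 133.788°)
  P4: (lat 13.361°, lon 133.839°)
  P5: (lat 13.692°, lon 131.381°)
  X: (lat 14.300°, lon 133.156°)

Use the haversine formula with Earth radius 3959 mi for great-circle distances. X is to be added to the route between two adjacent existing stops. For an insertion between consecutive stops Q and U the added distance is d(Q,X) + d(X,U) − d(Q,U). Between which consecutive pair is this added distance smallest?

Added distance for inserting X between each consecutive pair:
P0–P1: 6.1 mi
P1–P2: 2.3 mi
P2–P3: 32.0 mi
P3–P4: 34.8 mi
P4–P5: 38.9 mi
Smallest added distance is 2.3 mi, inserting between P1 and P2.

between P1 and P2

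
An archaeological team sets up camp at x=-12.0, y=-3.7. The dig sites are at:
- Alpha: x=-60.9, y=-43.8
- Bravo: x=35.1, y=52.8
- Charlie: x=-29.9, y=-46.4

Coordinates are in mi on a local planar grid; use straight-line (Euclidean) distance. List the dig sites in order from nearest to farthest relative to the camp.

Distances from the camp:
Charlie x=-29.9, y=-46.4: 46.3 mi
Alpha x=-60.9, y=-43.8: 63.2 mi
Bravo x=35.1, y=52.8: 73.6 mi

Charlie, Alpha, Bravo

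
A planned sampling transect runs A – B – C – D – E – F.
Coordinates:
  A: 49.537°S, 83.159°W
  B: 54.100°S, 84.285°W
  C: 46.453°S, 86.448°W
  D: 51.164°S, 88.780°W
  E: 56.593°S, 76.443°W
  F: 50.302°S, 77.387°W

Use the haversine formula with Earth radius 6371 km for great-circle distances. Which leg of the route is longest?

Leg distances:
A→B: 513.2 km
B→C: 864.0 km
C→D: 550.9 km
D→E: 1006.7 km
E→F: 702.3 km
The longest leg is D–E at 1006.7 km.

D–E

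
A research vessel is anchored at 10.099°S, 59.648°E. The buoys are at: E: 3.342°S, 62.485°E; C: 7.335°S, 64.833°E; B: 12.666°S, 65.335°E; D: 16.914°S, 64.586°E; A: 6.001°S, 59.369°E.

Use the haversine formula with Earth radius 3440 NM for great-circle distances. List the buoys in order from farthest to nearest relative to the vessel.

D, E, B, C, A

Distances from the vessel:
D 16.914°S, 64.586°E: 500.4 NM
E 3.342°S, 62.485°E: 439.5 NM
B 12.666°S, 65.335°E: 368.5 NM
C 7.335°S, 64.833°E: 349.6 NM
A 6.001°S, 59.369°E: 246.6 NM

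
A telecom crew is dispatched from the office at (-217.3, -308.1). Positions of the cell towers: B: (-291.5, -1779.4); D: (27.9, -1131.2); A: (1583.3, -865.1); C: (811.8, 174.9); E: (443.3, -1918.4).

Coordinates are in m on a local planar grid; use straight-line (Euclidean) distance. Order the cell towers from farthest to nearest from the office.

A, E, B, C, D

Distance from the office at (-217.3, -308.1) to each:
A (1583.3, -865.1): 1884.8 m
E (443.3, -1918.4): 1740.5 m
B (-291.5, -1779.4): 1473.2 m
C (811.8, 174.9): 1136.8 m
D (27.9, -1131.2): 858.8 m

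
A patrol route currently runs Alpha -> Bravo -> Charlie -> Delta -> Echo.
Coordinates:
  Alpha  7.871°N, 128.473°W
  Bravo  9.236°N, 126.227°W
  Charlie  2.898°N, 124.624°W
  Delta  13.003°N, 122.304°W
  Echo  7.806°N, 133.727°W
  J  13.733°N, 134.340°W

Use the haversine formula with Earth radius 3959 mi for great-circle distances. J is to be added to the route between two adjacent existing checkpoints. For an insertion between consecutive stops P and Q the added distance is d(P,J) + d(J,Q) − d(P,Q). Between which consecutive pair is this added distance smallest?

between Delta and Echo

Added distance for inserting J between each consecutive pair:
Alpha–Bravo: 1018.7 mi
Bravo–Charlie: 1179.6 mi
Charlie–Delta: 1094.8 mi
Delta–Echo: 367.2 mi
Smallest added distance is 367.2 mi, inserting between Delta and Echo.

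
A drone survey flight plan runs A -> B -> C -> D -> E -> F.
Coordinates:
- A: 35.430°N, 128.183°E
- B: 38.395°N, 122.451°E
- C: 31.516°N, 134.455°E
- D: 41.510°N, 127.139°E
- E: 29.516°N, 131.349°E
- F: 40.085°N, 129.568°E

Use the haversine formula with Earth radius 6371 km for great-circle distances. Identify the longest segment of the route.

Leg distances:
A→B: 606.8 km
B→C: 1333.0 km
C→D: 1288.2 km
D→E: 1386.5 km
E→F: 1186.3 km
The longest leg is D–E at 1386.5 km.

D–E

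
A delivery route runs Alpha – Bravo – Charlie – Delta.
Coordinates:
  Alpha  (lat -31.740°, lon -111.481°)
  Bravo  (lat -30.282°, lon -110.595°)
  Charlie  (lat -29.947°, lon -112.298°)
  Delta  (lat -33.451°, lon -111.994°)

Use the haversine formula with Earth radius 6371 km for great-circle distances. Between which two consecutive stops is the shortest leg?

Leg distances:
Alpha→Bravo: 182.8 km
Bravo→Charlie: 168.0 km
Charlie→Delta: 390.7 km
The shortest leg is Bravo–Charlie at 168.0 km.

Bravo–Charlie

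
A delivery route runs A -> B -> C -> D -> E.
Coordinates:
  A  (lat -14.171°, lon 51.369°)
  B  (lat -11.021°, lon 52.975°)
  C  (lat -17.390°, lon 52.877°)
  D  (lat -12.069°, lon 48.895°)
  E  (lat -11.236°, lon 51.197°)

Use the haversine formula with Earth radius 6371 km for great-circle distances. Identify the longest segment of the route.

C–D

Leg distances:
A→B: 391.2 km
B→C: 708.3 km
C→D: 730.3 km
D→E: 267.3 km
The longest leg is C–D at 730.3 km.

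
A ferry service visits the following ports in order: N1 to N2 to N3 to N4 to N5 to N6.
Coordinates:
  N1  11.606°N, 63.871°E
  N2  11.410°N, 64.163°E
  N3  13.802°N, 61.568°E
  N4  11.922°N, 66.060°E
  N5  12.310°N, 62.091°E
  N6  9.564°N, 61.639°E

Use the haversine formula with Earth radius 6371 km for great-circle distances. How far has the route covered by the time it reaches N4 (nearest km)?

956 km

Leg distances:
N1→N2: 38.6 km  (cumulative 38.6 km)
N2→N3: 387.3 km  (cumulative 425.9 km)
N3→N4: 529.9 km  (cumulative 955.8 km)
Cumulative distance at N4 ≈ 956 km.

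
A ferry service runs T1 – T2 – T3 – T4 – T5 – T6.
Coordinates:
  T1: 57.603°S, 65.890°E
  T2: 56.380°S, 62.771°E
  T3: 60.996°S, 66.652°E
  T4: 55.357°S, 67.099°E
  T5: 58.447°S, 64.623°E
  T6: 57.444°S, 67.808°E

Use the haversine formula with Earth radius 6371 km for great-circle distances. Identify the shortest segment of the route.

T5–T6

Leg distances:
T1→T2: 232.7 km
T2→T3: 559.9 km
T3→T4: 627.6 km
T4→T5: 375.0 km
T5→T6: 218.5 km
The shortest leg is T5–T6 at 218.5 km.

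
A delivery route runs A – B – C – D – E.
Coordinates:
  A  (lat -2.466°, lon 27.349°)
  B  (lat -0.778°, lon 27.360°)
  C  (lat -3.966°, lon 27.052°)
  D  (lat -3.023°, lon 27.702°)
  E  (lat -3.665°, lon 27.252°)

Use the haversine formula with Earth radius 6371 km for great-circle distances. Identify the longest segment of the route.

Leg distances:
A→B: 187.7 km
B→C: 356.1 km
C→D: 127.3 km
D→E: 87.1 km
The longest leg is B–C at 356.1 km.

B–C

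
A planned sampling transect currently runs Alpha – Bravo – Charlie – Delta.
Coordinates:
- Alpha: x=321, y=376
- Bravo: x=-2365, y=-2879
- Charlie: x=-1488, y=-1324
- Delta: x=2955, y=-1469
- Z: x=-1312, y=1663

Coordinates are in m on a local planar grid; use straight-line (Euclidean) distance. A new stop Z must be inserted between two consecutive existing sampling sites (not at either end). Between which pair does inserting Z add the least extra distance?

between Alpha and Bravo

Added distance for inserting Z between each consecutive pair:
Alpha–Bravo: 2521.5 m
Bravo–Charlie: 5869.4 m
Charlie–Delta: 3839.9 m
Smallest added distance is 2521.5 m, inserting between Alpha and Bravo.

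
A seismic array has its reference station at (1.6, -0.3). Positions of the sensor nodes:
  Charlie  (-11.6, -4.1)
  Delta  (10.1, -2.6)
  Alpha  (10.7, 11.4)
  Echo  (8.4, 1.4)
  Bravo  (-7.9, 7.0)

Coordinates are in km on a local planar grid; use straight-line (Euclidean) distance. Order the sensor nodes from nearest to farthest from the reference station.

Distances from the reference station:
Echo (8.4, 1.4): 7.0 km
Delta (10.1, -2.6): 8.8 km
Bravo (-7.9, 7.0): 12.0 km
Charlie (-11.6, -4.1): 13.7 km
Alpha (10.7, 11.4): 14.8 km

Echo, Delta, Bravo, Charlie, Alpha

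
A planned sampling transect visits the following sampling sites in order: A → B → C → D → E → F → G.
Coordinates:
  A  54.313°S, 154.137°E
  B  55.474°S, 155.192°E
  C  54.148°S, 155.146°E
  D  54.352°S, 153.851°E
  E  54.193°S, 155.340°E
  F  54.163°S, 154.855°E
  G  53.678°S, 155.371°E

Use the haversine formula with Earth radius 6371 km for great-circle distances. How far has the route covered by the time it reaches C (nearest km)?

293 km

Leg distances:
A→B: 145.7 km  (cumulative 145.7 km)
B→C: 147.5 km  (cumulative 293.1 km)
Cumulative distance at C ≈ 293 km.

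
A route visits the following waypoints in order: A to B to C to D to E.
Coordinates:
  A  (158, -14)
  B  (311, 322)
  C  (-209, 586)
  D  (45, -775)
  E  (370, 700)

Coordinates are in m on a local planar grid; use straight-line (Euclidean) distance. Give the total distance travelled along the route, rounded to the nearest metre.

3847 m

Leg distances:
A→B: 369.2 m  (cumulative 369.2 m)
B→C: 583.2 m  (cumulative 952.4 m)
C→D: 1384.5 m  (cumulative 2336.9 m)
D→E: 1510.4 m  (cumulative 3847.3 m)
Total route length ≈ 3847 m.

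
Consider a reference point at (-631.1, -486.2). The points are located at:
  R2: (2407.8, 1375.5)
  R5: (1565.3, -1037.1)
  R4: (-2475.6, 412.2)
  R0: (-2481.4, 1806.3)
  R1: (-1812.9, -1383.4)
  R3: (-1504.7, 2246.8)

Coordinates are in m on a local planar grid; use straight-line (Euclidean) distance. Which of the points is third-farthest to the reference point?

Distances from the reference point ((-631.1, -486.2)):
R2: 3563.8 m
R0: 2946.0 m
R3: 2869.2 m
R5: 2264.4 m
R4: 2051.7 m
R1: 1483.8 m
The third-farthest is R3 at 2869.2 m.

R3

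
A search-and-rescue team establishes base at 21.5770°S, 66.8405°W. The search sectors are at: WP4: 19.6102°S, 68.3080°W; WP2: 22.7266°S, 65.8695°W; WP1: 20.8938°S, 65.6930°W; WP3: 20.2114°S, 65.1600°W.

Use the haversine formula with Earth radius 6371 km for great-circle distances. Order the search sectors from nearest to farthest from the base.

WP1, WP2, WP3, WP4

Distances from the base:
WP1 20.8938°S, 65.6930°W: 141.1 km
WP2 22.7266°S, 65.8695°W: 162.3 km
WP3 20.2114°S, 65.1600°W: 231.4 km
WP4 19.6102°S, 68.3080°W: 266.8 km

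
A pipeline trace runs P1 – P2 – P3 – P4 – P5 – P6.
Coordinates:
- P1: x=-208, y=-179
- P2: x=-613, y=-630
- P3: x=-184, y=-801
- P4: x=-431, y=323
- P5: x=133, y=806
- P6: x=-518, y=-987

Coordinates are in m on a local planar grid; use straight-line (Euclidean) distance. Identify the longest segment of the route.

Leg distances:
P1→P2: 606.2 m
P2→P3: 461.8 m
P3→P4: 1150.8 m
P4→P5: 742.6 m
P5→P6: 1907.5 m
The longest leg is P5–P6 at 1907.5 m.

P5–P6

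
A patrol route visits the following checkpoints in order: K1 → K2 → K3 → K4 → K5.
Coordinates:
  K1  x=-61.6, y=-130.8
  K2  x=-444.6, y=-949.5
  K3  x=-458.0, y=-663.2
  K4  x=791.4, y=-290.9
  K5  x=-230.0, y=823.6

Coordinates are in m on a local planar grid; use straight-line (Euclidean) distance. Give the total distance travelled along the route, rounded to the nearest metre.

Leg distances:
K1→K2: 903.9 m  (cumulative 903.9 m)
K2→K3: 286.6 m  (cumulative 1190.5 m)
K3→K4: 1303.7 m  (cumulative 2494.2 m)
K4→K5: 1511.7 m  (cumulative 4005.9 m)
Total route length ≈ 4006 m.

4006 m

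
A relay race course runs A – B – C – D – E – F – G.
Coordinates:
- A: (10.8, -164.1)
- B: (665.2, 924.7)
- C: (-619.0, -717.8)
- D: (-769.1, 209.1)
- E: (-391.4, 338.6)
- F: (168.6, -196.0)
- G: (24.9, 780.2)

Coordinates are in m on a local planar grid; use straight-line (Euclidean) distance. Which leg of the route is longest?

Leg distances:
A→B: 1270.3 m
B→C: 2084.9 m
C→D: 939.0 m
D→E: 399.3 m
E→F: 774.2 m
F→G: 986.7 m
The longest leg is B–C at 2084.9 m.

B–C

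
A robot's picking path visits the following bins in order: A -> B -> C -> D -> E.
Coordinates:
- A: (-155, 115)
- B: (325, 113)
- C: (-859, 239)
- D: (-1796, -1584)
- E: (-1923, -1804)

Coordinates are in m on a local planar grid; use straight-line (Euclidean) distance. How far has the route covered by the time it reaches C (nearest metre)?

1671 m

Leg distances:
A→B: 480.0 m  (cumulative 480.0 m)
B→C: 1190.7 m  (cumulative 1670.7 m)
Cumulative distance at C ≈ 1671 m.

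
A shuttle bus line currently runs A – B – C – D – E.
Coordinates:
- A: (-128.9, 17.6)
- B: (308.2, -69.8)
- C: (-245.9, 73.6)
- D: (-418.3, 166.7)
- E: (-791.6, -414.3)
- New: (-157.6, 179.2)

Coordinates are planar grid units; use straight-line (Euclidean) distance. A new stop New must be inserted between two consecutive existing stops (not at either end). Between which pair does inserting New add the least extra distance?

between B and C

Added distance for inserting New between each consecutive pair:
A–B: 246.6
B–C: 93.5
C–D: 202.7
D–E: 438.9
Smallest added distance is 93.5, inserting between B and C.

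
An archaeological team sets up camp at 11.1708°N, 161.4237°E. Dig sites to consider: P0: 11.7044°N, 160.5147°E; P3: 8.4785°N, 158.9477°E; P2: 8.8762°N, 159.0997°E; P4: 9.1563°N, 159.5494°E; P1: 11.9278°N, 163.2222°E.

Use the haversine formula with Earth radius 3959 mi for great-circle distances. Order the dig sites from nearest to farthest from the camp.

Distance from the camp at 11.1708°N, 161.4237°E to each:
P0 11.7044°N, 160.5147°E: 71.8 mi
P1 11.9278°N, 163.2222°E: 132.5 mi
P4 9.1563°N, 159.5494°E: 188.7 mi
P2 8.8762°N, 159.0997°E: 223.9 mi
P3 8.4785°N, 158.9477°E: 251.0 mi

P0, P1, P4, P2, P3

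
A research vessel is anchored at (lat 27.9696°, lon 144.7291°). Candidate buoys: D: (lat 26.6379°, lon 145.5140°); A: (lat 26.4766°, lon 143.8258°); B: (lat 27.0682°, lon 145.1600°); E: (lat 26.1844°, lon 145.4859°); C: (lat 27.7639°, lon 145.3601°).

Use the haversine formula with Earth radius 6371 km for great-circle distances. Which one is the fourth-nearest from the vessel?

A

Distance to each, sorted:
C: 66.1 km
B: 108.9 km
D: 167.2 km
A: 188.5 km
E: 212.2 km
The fourth-nearest is A at 188.5 km.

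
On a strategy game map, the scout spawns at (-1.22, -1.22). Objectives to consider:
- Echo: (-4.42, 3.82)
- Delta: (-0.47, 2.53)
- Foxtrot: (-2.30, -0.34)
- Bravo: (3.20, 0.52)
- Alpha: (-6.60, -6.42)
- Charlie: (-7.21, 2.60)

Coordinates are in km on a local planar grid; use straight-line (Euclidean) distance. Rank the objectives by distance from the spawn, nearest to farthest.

Foxtrot, Delta, Bravo, Echo, Charlie, Alpha

Computing each straight-line distance from (-1.22, -1.22):
Foxtrot (-2.30, -0.34): 1.4 km
Delta (-0.47, 2.53): 3.8 km
Bravo (3.20, 0.52): 4.8 km
Echo (-4.42, 3.82): 6.0 km
Charlie (-7.21, 2.60): 7.1 km
Alpha (-6.60, -6.42): 7.5 km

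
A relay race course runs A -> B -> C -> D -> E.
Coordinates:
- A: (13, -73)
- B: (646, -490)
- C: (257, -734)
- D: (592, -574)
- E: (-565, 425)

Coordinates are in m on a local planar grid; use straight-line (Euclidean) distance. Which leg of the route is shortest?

Leg distances:
A→B: 758.0 m
B→C: 459.2 m
C→D: 371.2 m
D→E: 1528.6 m
The shortest leg is C–D at 371.2 m.

C–D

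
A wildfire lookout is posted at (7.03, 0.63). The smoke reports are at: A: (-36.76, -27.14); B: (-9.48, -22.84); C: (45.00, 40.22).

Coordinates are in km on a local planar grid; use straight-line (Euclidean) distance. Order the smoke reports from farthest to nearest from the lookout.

Distance from the lookout at (7.03, 0.63) to each:
C (45.00, 40.22): 54.9 km
A (-36.76, -27.14): 51.9 km
B (-9.48, -22.84): 28.7 km

C, A, B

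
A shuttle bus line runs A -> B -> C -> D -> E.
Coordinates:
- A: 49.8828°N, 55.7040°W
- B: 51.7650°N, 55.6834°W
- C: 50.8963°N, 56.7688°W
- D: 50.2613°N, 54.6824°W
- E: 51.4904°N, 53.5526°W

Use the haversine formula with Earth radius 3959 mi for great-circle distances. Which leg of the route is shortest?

B–C

Leg distances:
A→B: 130.1 mi
B→C: 76.1 mi
C→D: 101.5 mi
D→E: 98.2 mi
The shortest leg is B–C at 76.1 mi.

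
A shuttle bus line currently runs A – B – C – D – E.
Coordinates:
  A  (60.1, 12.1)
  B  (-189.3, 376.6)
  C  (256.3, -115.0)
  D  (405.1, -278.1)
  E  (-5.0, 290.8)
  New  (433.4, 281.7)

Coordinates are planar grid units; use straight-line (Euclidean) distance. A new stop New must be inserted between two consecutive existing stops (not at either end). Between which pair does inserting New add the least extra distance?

between D and E

Added distance for inserting New between each consecutive pair:
A–B: 648.7
B–C: 400.8
C–D: 774.2
D–E: 297.7
Smallest added distance is 297.7, inserting between D and E.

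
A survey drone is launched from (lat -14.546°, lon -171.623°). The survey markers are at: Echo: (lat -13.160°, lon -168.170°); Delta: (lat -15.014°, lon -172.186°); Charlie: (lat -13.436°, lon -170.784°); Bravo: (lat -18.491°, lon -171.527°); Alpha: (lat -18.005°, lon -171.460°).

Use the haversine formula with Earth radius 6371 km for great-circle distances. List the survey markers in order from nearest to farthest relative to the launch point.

Delta, Charlie, Alpha, Echo, Bravo

Computing each great-circle distance from (lat -14.546°, lon -171.623°):
Delta (lat -15.014°, lon -172.186°): 79.8 km
Charlie (lat -13.436°, lon -170.784°): 153.1 km
Alpha (lat -18.005°, lon -171.460°): 385.0 km
Echo (lat -13.160°, lon -168.170°): 403.4 km
Bravo (lat -18.491°, lon -171.527°): 438.8 km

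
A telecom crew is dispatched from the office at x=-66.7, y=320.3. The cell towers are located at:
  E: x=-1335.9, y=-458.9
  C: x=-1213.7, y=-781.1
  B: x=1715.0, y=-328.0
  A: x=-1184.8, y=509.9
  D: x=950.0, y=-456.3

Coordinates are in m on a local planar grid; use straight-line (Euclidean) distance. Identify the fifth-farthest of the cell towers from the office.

A

Distances from the office (x=-66.7, y=320.3):
B: 1896.0 m
C: 1590.2 m
E: 1489.3 m
D: 1279.4 m
A: 1134.1 m
The fifth-farthest is A at 1134.1 m.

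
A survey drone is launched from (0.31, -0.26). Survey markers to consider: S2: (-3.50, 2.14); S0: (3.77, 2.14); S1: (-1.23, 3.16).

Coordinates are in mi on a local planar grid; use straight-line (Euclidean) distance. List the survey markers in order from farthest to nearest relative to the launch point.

S2, S0, S1

Distances from the launch point:
S2 (-3.50, 2.14): 4.5 mi
S0 (3.77, 2.14): 4.2 mi
S1 (-1.23, 3.16): 3.8 mi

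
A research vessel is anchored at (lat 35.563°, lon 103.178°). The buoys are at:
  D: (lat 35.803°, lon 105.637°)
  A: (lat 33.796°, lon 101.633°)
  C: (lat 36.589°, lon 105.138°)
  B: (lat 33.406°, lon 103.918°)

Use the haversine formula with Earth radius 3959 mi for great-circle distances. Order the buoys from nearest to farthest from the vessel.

Distances from the vessel:
C (lat 36.589°, lon 105.138°): 130.4 mi
D (lat 35.803°, lon 105.637°): 139.0 mi
A (lat 33.796°, lon 101.633°): 150.4 mi
B (lat 33.406°, lon 103.918°): 154.9 mi

C, D, A, B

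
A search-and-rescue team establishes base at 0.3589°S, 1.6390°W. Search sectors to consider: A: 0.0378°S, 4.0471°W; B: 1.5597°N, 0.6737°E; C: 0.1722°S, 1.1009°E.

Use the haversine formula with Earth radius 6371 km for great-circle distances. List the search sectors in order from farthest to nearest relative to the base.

Distances from the base:
B 1.5597°N, 0.6737°E: 334.1 km
C 0.1722°S, 1.1009°E: 305.4 km
A 0.0378°S, 4.0471°W: 270.1 km

B, C, A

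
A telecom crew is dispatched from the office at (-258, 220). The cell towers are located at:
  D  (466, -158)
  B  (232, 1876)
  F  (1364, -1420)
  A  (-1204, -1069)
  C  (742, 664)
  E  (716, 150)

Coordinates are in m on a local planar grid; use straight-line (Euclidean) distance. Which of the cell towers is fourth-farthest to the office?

C

Distances from the office ((-258, 220)):
F: 2306.6 m
B: 1727.0 m
A: 1598.9 m
C: 1094.1 m
E: 976.5 m
D: 816.7 m
The fourth-farthest is C at 1094.1 m.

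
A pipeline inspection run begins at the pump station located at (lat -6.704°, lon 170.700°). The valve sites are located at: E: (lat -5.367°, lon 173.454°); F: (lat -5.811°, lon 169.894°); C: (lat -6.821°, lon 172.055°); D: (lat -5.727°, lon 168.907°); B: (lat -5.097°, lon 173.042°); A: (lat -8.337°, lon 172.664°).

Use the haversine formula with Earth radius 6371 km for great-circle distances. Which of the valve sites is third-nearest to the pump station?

Distance to each, sorted:
F: 133.4 km
C: 150.2 km
D: 226.0 km
A: 282.6 km
B: 314.7 km
E: 338.9 km
The third-nearest is D at 226.0 km.

D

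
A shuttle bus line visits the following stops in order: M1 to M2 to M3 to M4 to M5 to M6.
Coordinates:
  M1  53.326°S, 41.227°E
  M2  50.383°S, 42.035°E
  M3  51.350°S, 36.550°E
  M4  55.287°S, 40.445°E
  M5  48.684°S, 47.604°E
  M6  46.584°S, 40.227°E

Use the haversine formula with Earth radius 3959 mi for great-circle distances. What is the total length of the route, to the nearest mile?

1691 mi

Leg distances:
M1→M2: 206.3 mi  (cumulative 206.3 mi)
M2→M3: 248.3 mi  (cumulative 454.5 mi)
M3→M4: 315.9 mi  (cumulative 770.4 mi)
M4→M5: 548.0 mi  (cumulative 1318.4 mi)
M5→M6: 372.7 mi  (cumulative 1691.1 mi)
Total route length ≈ 1691 mi.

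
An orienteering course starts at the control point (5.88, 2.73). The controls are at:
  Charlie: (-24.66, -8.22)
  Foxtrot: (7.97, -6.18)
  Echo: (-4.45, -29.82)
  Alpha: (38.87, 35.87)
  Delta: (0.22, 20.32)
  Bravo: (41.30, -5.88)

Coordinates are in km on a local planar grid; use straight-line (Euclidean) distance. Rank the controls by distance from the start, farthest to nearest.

Alpha, Bravo, Echo, Charlie, Delta, Foxtrot

Distance from the start at (5.88, 2.73) to each:
Alpha (38.87, 35.87): 46.8 km
Bravo (41.30, -5.88): 36.5 km
Echo (-4.45, -29.82): 34.1 km
Charlie (-24.66, -8.22): 32.4 km
Delta (0.22, 20.32): 18.5 km
Foxtrot (7.97, -6.18): 9.2 km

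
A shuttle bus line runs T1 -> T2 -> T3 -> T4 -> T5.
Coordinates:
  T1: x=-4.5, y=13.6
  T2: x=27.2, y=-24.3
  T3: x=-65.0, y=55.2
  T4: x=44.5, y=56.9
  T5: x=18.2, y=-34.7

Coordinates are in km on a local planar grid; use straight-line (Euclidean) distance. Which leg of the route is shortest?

T1–T2

Leg distances:
T1→T2: 49.4 km
T2→T3: 121.7 km
T3→T4: 109.5 km
T4→T5: 95.3 km
The shortest leg is T1–T2 at 49.4 km.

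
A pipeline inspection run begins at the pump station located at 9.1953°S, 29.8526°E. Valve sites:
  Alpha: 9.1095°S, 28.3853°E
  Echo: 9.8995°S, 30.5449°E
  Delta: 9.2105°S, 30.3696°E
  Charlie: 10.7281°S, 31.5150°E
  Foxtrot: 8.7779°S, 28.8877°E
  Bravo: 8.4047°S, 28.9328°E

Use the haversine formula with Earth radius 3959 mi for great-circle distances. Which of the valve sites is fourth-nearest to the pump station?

Distances from the pump station (9.1953°S, 29.8526°E):
Delta: 35.3 mi
Echo: 67.8 mi
Foxtrot: 71.9 mi
Bravo: 83.2 mi
Alpha: 100.3 mi
Charlie: 155.0 mi
The fourth-nearest is Bravo at 83.2 mi.

Bravo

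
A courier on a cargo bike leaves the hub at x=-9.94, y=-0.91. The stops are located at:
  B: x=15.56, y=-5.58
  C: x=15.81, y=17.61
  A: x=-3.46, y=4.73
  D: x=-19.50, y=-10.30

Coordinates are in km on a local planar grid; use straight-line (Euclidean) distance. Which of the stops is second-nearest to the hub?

D

Distances from the hub (x=-9.94, y=-0.91):
A: 8.6 km
D: 13.4 km
B: 25.9 km
C: 31.7 km
The second-nearest is D at 13.4 km.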